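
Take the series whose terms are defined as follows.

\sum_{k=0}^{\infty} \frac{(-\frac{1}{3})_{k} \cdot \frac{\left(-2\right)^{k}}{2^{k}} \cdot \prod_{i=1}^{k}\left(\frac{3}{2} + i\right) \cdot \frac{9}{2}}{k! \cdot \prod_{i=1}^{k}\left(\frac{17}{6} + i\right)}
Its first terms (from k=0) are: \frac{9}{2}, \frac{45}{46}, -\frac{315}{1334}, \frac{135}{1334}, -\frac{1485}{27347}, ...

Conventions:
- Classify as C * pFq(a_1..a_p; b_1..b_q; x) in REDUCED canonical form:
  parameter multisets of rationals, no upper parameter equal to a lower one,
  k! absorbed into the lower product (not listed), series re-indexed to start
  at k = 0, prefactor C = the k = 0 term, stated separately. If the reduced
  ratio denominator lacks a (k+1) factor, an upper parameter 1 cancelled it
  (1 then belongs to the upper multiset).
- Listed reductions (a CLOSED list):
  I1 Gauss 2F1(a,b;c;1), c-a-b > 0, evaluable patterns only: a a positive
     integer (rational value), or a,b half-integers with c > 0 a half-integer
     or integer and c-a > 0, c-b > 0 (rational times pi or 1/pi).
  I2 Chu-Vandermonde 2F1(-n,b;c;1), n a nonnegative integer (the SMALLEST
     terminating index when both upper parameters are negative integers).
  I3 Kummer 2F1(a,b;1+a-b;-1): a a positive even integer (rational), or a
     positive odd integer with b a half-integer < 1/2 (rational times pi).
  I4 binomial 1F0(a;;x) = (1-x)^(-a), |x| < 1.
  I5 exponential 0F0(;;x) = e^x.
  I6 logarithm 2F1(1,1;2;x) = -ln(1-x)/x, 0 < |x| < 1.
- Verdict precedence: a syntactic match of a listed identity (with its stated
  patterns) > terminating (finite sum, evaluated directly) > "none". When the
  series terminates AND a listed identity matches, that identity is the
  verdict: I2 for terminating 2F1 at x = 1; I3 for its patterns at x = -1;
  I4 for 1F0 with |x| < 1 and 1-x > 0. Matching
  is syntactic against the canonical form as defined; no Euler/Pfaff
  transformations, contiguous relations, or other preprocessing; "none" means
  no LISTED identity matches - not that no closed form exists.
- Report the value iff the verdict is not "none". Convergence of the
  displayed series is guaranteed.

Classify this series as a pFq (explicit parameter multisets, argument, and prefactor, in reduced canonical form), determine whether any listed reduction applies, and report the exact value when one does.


The series (x = -1) is 2F1: upper {-\frac{1}{3}, \frac{5}{2}}, lower {\frac{23}{6}}, prefactor \frac{9}{2}. Verdict: none. A 2F1 with upper {-\frac{1}{3}, \frac{5}{2}} fits none of I1-I6 at x = -1; the sum runs forever.

Key observation: t_0 being \frac{9}{2}, the lower running product (prefactor 9/2) is a rising factorial.
Term ratio: r(k) = -1 * (k-\frac{1}{3}) (k+\frac{5}{2}) / [(k+\frac{23}{6}) (k+1)] - rational in k. x = -1; t_0 = \frac{9}{2}; negate the roots.


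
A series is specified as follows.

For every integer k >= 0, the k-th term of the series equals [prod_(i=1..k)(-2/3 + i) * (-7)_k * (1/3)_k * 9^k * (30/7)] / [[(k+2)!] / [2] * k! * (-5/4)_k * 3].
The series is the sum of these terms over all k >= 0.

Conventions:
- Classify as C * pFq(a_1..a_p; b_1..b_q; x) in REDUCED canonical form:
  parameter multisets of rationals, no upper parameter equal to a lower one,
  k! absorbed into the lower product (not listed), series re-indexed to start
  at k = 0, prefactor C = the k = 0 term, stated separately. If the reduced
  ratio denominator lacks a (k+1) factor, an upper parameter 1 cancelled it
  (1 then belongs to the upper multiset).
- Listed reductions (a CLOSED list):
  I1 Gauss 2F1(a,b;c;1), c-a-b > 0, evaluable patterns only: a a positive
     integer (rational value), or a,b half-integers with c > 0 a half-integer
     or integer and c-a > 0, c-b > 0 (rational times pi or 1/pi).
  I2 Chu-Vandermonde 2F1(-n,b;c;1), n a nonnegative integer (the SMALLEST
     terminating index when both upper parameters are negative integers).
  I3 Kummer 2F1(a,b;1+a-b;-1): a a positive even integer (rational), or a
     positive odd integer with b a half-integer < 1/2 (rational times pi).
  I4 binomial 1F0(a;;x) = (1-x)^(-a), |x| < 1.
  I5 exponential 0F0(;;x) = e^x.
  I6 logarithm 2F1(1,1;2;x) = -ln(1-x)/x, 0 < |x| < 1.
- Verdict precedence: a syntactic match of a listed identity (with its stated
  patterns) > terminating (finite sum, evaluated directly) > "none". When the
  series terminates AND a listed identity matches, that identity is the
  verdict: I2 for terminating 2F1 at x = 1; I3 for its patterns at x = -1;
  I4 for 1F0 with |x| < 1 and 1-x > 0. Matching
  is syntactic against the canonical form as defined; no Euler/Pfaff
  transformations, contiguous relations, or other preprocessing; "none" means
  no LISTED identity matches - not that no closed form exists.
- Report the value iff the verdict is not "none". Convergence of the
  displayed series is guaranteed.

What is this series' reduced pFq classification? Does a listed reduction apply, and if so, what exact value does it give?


Key step: x = 9 and the denominator's factorial ratio (prefactor 10/7) is a lower Pochhammer.
Ratio: r(k) = 9 * (k-7) (k+1/3) (k+1/3) / [(k-5/4) (k+3) (k+1)] - poly over poly, x = 9 from leading terms; C = 10/7 at k = 0.

Canonical form: C = 10/7 times 3F2 with upper {-7, 1/3, 1/3}, lower {-5/4, 3}, x = 9. Verdict: terminating at k = 7: the factor (-7)_k kills every later term; summing the 8 survivors is exact. Its exact value is -1010554078/5103.


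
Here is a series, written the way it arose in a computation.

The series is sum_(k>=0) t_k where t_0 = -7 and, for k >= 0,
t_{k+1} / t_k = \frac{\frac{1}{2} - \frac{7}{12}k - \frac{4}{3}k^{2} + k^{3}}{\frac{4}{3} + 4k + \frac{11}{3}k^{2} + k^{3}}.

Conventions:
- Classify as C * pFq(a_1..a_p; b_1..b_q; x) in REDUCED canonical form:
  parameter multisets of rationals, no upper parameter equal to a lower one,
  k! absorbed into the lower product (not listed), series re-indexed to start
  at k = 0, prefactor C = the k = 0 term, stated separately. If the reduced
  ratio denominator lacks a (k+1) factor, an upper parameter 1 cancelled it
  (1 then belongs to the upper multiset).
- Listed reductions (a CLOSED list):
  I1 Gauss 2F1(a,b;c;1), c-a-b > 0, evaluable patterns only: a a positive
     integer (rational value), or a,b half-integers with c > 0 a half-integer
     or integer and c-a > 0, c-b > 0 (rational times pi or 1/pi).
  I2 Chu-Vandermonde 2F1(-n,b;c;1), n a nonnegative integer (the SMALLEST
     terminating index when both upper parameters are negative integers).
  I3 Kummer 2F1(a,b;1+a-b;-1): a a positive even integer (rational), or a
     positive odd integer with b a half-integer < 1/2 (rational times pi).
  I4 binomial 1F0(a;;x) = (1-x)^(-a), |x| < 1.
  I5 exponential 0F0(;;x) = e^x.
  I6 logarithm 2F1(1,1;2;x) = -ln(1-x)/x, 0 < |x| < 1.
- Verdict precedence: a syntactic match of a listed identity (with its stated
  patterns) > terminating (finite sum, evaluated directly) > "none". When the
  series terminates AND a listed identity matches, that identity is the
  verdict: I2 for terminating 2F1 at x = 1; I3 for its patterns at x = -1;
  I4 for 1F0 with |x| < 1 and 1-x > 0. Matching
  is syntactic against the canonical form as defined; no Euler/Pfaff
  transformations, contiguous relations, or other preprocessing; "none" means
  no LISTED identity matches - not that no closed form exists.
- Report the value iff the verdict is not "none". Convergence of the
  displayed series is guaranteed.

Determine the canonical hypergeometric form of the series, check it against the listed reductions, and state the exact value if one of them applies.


This is -7 * 2F1(-\frac{3}{2}, -\frac{1}{2}; 2; 1) in reduced canonical form. Verdict: Gauss's theorem I1 (half-integer case) matches (x = 1; upper {-\frac{3}{2}, -\frac{1}{2}} half-integers, c = 2 in the evaluable pattern). Sum: \left(-\frac{448}{15}\right) / \pi.

Key observation: t_0 being -7, cancel k + 2/3 from the displayed ratio first; then prefactor -7.
Ratio: r(k) = 1 * (k-\frac{3}{2}) (k-\frac{1}{2}) / [(k+2) (k+1)] - rational in k, leading ratio 1; with t_0 = -7, classification follows.


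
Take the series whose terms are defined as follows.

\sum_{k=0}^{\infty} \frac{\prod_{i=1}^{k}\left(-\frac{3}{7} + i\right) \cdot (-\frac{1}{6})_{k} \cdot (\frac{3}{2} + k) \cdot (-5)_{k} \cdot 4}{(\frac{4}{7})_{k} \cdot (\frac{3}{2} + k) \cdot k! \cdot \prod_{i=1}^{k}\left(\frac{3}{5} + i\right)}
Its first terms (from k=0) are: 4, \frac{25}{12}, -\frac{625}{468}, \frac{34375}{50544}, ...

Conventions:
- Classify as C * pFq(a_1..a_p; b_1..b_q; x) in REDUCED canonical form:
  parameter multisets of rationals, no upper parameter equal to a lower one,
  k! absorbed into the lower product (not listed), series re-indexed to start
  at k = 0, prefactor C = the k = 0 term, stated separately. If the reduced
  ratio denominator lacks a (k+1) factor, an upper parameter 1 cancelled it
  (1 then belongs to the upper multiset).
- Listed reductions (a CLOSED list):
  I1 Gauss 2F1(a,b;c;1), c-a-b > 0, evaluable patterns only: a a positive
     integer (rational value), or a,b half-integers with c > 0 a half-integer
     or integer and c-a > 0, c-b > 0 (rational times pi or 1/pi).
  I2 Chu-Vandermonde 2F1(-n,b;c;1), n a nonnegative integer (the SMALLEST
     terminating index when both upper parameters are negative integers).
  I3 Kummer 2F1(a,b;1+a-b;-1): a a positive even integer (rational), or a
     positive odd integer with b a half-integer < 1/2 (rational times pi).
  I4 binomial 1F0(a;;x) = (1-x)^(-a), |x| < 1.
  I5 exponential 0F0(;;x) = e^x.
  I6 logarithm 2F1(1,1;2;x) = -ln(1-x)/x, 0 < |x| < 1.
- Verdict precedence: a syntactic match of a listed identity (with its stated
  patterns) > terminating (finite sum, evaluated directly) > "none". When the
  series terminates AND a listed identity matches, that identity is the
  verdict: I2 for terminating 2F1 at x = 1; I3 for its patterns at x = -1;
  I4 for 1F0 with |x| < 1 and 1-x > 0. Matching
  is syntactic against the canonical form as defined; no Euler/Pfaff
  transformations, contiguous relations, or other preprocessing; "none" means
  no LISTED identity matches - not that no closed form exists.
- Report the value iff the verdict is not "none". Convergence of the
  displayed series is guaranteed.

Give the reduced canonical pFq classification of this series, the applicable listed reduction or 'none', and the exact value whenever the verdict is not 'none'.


Key step: x = 1 and the running product (C = 4, x = 1) telescopes to a rising factorial.
Adjacent-term ratio: r(k) = 1 * (k-5) (k-\frac{1}{6}) / [(k+\frac{8}{5}) (k+1)] - rational in k. x = 1; t_0 = 4; negate the roots.

x = 1 here; the reduced form reads 2F1, upper {-5, -\frac{1}{6}}, lower {\frac{8}{5}}, C = 4. Verdict at x = 1: Chu-Vandermonde (I2) matches (terminating 2F1 at x = 1 with n = 5, b = -1/6, c = \frac{8}{5}). Value: \frac{945956561}{180278784}.


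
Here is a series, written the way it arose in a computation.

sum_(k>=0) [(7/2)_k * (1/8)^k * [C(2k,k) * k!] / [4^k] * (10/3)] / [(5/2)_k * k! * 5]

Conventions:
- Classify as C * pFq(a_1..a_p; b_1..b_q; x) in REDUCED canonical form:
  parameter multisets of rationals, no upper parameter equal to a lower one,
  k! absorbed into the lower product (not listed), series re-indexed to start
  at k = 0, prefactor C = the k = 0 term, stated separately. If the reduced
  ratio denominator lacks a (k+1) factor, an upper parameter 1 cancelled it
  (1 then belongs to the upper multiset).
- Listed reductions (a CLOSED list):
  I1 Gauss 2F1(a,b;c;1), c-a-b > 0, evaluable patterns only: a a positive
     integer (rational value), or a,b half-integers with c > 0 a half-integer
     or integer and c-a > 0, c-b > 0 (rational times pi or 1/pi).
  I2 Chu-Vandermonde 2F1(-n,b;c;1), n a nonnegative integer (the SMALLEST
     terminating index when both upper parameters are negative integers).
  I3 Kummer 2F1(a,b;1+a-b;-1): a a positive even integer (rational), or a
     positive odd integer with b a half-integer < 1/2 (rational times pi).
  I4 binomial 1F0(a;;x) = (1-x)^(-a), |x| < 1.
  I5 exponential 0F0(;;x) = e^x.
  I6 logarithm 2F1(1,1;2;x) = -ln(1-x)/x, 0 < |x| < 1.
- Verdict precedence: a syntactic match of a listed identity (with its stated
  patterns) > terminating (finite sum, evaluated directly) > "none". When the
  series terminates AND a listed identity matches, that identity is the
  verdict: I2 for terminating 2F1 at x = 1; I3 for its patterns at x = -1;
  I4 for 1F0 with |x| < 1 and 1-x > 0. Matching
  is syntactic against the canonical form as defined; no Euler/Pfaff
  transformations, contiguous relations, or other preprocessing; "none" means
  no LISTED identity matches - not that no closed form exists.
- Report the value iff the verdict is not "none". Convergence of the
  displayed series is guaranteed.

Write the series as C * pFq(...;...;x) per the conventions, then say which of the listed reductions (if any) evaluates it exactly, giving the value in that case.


At argument 1/8: a 2F1 with upper {1/2, 7/2}, lower {5/2}, scaled by C = 2/3. Verdict: none. A 2F1 with upper {1/2, 7/2} fits none of I1-I6 at x = 1/8; the sum runs forever.

Structural cue: x = (1/8) and C(2k,k) (C = 2/3) equals 4^k (1/2)_k / k!.
Adjacent-term ratio: r(k) = (1/8) * (k+1/2) (k+7/2) / [(k+5/2) (k+1)] - poly over poly, x = (1/8) from leading terms; C = 2/3 at k = 0.


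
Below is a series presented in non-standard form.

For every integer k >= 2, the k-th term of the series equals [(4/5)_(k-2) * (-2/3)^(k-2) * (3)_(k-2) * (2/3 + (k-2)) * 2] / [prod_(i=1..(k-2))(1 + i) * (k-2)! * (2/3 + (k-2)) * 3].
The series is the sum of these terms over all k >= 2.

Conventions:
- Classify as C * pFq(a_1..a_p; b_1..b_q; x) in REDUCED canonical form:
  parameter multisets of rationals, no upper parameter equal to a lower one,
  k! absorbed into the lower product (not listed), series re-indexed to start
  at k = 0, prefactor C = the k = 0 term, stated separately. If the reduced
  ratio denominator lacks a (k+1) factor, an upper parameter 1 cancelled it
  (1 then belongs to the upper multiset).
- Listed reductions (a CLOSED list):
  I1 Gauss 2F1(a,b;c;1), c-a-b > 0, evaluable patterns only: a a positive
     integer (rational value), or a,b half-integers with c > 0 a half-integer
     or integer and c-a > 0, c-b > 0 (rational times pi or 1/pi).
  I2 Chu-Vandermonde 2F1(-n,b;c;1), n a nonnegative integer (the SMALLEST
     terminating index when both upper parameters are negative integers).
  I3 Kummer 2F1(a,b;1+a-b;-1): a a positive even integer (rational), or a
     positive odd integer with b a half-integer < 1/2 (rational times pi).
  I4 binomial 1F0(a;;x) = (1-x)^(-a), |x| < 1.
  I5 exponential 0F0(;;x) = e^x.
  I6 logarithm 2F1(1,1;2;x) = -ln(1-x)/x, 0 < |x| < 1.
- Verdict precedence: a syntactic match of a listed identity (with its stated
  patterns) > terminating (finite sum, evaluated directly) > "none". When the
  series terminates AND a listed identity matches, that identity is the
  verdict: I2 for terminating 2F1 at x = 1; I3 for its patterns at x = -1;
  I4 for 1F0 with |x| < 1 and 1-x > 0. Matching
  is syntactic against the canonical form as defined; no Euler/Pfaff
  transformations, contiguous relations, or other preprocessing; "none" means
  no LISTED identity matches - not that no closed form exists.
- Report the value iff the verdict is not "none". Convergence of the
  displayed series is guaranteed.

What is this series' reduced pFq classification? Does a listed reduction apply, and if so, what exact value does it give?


Classification (C = 2/3): 2F1 with upper {4/5, 3}, lower {2}, argument x = -2/3. Verdict: none. No listed pattern accepts 2F1(4/5, 3; 2; -2/3).

Structural cue: t_0 being 2/3, striking the common factor k + 2/3 reduces the term (C = 2/3, x = -2/3).
Adjacent-term ratio: r(k) = (-2/3) * (k+4/5) (k+3) / [(k+2) (k+1)] - poly over poly, x = (-2/3) from leading terms; C = 2/3 at k = 0.


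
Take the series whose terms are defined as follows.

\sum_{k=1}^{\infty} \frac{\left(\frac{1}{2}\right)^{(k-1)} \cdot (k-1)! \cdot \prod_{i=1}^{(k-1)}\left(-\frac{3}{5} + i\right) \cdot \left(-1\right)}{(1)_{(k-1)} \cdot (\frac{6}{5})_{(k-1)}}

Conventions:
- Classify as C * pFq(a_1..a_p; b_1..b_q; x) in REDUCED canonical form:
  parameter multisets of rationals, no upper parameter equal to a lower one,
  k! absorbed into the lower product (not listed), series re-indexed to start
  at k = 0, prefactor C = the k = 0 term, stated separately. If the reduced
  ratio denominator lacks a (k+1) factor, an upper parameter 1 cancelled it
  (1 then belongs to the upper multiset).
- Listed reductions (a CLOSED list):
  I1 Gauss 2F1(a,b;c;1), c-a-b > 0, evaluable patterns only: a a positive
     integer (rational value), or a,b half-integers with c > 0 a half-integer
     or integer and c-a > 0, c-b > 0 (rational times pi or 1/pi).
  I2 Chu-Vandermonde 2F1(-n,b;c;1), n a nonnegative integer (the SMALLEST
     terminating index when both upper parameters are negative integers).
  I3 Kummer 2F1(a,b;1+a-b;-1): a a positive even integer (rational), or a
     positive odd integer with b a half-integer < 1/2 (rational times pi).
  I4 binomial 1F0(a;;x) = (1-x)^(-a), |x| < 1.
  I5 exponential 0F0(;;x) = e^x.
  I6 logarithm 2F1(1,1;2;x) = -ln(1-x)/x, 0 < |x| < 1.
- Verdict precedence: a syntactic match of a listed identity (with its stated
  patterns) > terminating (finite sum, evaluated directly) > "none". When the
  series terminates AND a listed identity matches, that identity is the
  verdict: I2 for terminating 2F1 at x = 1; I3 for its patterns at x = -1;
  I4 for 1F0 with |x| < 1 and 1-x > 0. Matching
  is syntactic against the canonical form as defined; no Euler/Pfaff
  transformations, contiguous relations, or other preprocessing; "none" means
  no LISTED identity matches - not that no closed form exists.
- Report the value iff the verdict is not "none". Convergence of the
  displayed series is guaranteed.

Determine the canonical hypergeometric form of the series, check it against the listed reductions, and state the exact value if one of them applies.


x = \frac{1}{2} here; the reduced form reads 2F1, upper {\frac{2}{5}, 1}, lower {\frac{6}{5}}, C = -1. Verdict: no listed reduction: x = \frac{1}{2} and upper {\frac{2}{5}, 1} fail every I1-I6 pattern.

First insight: with t_0 = -1, the running product (prefactor -1) telescopes to a rising factorial.
Consecutive-term ratio: r(k) = \frac{1}{2} * (k+\frac{2}{5}) (k+1) / [(k+\frac{6}{5}) (k+1)] - rational; roots negated = parameters, x = \frac{1}{2}, C = -1.


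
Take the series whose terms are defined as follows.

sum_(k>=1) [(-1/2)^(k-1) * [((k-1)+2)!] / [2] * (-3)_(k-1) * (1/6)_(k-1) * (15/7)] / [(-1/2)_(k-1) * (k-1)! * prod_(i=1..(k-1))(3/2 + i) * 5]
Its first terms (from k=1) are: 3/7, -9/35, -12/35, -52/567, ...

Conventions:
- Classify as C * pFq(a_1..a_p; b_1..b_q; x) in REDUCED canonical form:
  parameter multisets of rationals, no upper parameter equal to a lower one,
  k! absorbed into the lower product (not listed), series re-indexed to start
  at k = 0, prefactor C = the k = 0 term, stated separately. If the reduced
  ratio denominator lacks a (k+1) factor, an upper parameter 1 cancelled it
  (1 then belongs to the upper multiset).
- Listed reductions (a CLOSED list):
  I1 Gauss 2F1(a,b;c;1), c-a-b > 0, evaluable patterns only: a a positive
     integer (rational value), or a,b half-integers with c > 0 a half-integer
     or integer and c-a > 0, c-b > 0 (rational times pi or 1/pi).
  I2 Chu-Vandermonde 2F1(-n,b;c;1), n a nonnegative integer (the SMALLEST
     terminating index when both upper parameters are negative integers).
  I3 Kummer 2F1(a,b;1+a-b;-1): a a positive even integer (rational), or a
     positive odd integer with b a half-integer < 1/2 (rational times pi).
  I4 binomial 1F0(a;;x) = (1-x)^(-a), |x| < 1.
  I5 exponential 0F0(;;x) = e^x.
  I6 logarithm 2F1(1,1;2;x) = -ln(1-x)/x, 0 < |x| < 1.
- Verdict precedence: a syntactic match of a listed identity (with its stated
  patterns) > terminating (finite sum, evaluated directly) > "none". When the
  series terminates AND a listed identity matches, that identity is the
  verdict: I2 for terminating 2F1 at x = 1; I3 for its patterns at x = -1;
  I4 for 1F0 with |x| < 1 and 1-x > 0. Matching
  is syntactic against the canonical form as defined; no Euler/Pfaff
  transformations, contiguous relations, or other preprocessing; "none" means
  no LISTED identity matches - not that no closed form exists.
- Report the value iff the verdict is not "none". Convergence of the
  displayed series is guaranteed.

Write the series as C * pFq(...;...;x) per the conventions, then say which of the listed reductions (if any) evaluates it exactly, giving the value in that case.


This is 3/7 * 3F2(-3, 1/6, 3; -1/2, 5/2; -1/2) in reduced canonical form. Verdict: terminating (-3 upstairs). 4 nonzero terms in all; added directly. Sum: -746/2835.

First insight: from the first term 3/7: the factorial ratio (prefactor 3/7) (k+a-1)!/(a-1)! is a rising factorial (a)_k.
Ratio: r(k) = (-1/2) * (k-3) (k+1/6) (k+3) / [(k-1/2) (k+5/2) (k+1)] - rational in k, leading ratio (-1/2); with t_0 = 3/7, classification follows.


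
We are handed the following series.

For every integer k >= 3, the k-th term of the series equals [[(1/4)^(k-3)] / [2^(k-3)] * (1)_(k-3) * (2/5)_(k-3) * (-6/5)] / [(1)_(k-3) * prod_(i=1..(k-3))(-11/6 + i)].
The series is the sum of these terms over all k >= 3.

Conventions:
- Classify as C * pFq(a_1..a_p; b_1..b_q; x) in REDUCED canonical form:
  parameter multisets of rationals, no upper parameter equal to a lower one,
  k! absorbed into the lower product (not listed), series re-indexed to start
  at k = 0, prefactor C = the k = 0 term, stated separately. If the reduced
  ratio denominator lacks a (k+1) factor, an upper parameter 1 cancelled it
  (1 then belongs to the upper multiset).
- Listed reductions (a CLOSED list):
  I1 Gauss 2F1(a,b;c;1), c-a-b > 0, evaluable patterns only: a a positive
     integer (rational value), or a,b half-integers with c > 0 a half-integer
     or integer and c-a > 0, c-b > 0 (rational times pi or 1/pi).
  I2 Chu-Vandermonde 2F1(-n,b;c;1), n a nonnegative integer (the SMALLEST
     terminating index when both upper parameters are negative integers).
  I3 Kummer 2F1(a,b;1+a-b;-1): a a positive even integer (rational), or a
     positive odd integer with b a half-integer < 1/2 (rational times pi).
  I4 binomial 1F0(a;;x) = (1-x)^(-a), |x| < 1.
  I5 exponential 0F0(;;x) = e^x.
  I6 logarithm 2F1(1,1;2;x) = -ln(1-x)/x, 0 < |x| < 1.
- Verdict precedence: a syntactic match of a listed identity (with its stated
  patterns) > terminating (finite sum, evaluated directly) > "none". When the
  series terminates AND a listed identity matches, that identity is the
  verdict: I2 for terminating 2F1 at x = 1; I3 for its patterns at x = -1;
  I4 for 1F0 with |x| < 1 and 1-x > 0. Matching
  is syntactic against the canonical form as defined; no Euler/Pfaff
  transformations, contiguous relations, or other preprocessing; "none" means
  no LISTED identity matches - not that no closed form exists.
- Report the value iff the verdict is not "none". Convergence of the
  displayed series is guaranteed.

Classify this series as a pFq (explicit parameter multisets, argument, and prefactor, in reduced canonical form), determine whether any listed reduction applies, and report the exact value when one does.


With C = -6/5: the canonical form is 2F1(2/5, 1; -5/6; 1/8). Verdict: none. No listed pattern accepts 2F1(2/5, 1; -5/6; 1/8).

The tell: x = (1/8) and the two k-th powers (C = -6/5) combine into one argument.
Adjacent-term ratio: r(k) = (1/8) * (k+2/5) (k+1) / [(k-5/6) (k+1)] ; factor over Q: parameters, x = (1/8), and C = -6/5.


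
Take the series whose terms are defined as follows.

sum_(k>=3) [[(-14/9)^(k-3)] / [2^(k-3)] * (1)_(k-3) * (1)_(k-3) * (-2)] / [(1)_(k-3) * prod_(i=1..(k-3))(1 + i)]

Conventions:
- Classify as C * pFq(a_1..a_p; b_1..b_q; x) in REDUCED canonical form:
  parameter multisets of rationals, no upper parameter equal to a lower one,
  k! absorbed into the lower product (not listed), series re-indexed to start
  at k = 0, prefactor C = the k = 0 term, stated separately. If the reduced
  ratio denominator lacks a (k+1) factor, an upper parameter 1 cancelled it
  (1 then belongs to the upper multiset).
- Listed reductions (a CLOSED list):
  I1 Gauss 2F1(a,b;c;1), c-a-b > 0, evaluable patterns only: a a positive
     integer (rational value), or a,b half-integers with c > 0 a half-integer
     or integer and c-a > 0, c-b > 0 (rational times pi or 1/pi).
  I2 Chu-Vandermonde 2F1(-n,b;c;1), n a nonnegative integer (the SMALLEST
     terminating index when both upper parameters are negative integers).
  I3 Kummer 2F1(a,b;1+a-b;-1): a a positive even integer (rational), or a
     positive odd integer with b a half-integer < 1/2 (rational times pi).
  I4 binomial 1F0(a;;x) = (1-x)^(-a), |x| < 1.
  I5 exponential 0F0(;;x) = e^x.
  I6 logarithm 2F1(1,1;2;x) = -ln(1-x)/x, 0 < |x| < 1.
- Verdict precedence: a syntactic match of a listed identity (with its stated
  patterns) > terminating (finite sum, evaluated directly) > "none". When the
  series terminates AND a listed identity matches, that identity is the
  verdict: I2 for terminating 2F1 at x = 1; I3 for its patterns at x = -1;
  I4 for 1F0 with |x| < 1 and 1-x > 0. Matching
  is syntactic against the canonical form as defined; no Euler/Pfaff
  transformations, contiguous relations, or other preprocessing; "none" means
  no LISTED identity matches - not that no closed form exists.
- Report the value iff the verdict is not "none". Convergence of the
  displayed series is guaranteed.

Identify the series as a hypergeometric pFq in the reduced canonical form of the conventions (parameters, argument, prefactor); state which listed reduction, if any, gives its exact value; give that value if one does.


Prefactor -2, argument -7/9: 2F1 with upper {1, 1} over lower {2}. Verdict: this is the logarithmic series (I6) (the logarithm: parameters (1,1;2), x = -7/9). Hence: (-18/7) * ln(16/9).

First insight: x = (-7/9) and the two k-th powers (C = -2, x = -7/9) combine into one argument.
Step ratio: r(k) = (-7/9) * (k+1) (k+1) / [(k+2) (k+1)] - rational in k, leading ratio (-7/9); with t_0 = -2, classification follows.


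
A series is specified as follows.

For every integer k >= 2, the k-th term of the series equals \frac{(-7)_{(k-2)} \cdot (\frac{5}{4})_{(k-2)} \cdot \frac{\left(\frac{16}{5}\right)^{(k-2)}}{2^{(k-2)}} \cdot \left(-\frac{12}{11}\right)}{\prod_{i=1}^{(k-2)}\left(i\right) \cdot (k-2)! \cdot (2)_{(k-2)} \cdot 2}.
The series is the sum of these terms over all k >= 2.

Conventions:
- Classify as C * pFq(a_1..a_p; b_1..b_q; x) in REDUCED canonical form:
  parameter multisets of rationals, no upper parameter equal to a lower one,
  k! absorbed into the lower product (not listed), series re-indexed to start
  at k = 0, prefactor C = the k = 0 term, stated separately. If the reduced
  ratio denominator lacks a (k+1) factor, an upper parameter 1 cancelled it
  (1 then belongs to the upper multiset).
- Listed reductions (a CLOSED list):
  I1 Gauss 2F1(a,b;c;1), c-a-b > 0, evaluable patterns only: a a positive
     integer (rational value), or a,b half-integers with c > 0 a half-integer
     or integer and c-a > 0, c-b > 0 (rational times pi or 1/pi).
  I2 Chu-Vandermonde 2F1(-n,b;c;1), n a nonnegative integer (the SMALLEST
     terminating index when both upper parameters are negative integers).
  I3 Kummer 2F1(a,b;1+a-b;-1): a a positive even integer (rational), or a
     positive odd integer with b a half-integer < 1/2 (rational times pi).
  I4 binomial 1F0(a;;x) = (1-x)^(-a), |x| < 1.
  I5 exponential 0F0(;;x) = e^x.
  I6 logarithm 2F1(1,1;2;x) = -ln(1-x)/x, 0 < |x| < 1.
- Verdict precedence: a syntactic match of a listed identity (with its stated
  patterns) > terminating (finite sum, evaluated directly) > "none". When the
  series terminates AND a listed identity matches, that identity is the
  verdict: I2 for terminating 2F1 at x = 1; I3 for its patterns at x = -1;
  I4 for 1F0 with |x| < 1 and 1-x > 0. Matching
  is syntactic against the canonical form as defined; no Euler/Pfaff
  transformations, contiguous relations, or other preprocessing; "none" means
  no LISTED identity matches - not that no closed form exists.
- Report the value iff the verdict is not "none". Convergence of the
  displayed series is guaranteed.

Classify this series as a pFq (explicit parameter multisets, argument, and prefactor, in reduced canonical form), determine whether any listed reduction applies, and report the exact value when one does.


x = \frac{8}{5} here; the reduced form reads 2F2, upper {-7, \frac{5}{4}}, lower {1, 2}, C = -\frac{6}{11}. Verdict: terminating at k = 7: the factor (-7)_k kills every later term; summing the 8 survivors is exact. Its exact value is -\frac{599763}{9625000}.

Key step: with t_0 = -\frac{6}{11}, the two k-th powers (C = -6/11, x = 8/5) combine into one argument.
Consecutive-term ratio: r(k) = \frac{8}{5} * (k-7) (k+\frac{5}{4}) / [(k+1) (k+2) (k+1)] - rational in k, leading ratio \frac{8}{5}; with t_0 = -\frac{6}{11}, classification follows.


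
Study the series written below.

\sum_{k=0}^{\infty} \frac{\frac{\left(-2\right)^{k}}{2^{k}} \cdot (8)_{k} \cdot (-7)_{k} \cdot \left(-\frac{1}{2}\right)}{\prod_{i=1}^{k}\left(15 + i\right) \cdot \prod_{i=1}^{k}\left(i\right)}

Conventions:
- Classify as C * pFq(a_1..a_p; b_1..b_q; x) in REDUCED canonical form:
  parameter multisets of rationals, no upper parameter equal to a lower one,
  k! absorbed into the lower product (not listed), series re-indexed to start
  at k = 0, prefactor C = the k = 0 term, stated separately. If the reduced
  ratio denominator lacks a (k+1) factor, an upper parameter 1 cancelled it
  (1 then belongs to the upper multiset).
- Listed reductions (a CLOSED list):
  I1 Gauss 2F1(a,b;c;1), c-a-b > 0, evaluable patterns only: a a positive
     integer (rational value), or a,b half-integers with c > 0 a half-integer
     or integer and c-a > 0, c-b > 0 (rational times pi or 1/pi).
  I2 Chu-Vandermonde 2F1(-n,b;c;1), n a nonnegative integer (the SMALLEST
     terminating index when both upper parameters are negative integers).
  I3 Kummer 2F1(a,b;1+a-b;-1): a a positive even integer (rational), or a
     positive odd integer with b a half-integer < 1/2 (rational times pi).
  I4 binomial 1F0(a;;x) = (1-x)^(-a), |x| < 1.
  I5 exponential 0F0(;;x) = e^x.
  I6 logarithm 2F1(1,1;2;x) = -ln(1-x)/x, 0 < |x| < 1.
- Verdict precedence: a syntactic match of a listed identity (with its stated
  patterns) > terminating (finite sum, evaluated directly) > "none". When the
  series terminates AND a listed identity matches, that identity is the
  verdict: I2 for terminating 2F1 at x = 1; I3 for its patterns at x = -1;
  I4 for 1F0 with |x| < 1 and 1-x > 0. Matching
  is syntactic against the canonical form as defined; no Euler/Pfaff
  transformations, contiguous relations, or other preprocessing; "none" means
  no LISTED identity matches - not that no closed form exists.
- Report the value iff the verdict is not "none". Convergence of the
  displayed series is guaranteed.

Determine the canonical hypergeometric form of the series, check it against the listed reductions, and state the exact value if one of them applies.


At argument -1: a 2F1 with upper {-7, 8}, lower {16}, scaled by C = -\frac{1}{2}. Verdict: Kummer (I3) matches (x = -1; c = 16 equals 1+a-b for upper {-7, 8}: listed pattern). Sum: -\frac{39}{4}.

First insight: x = -1 and the product of the first k integers (C = -1/2) is k!.
Adjacent-term ratio: r(k) = -1 * (k-7) (k+8) / [(k+16) (k+1)] - rational in k, leading ratio -1; with t_0 = -\frac{1}{2}, classification follows.


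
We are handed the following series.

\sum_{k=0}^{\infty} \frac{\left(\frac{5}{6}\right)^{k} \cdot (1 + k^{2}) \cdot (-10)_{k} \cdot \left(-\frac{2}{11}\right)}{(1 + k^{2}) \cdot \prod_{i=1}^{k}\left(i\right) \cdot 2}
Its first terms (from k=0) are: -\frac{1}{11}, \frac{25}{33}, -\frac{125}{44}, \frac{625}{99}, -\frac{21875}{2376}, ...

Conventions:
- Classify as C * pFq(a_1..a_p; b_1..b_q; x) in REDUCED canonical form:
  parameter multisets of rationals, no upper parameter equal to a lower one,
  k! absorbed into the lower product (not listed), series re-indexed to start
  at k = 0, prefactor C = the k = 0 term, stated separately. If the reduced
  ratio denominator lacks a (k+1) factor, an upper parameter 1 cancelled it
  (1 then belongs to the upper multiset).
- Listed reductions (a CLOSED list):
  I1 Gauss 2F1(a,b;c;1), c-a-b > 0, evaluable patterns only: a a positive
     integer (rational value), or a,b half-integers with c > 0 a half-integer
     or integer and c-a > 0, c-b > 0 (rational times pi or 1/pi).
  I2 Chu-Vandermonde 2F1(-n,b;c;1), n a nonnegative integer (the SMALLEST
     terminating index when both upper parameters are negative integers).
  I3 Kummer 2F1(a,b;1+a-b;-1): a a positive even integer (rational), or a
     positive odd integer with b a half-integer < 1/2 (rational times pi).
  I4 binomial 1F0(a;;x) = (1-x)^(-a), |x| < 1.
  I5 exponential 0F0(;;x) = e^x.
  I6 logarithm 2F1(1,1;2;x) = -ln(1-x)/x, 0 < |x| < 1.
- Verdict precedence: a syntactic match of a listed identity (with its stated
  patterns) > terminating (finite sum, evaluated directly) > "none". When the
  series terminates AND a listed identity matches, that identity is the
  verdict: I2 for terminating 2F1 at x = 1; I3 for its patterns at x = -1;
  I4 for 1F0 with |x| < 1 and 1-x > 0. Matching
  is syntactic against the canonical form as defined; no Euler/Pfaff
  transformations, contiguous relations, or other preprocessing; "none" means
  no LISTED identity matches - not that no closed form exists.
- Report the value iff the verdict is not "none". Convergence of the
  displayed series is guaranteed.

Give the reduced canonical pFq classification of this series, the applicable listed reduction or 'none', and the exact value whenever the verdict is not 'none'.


x = \frac{5}{6} here; the reduced form reads 1F0, upper {-10}, lower {-}, C = -\frac{1}{11}. Verdict: this is the I4 binomial reduction (the 1F0 binomial series: exponent 10, x = \frac{5}{6}). Exact value: -\frac{1}{665127936}.

Key observation: t_0 being -\frac{1}{11}, the constant factors (C = -1/11, x = 5/6) combine into one prefactor.
Step ratio: r(k) = \frac{5}{6} * (k-10) / [(k+1)] - rational; roots negated = parameters, x = \frac{5}{6}, C = -\frac{1}{11}.


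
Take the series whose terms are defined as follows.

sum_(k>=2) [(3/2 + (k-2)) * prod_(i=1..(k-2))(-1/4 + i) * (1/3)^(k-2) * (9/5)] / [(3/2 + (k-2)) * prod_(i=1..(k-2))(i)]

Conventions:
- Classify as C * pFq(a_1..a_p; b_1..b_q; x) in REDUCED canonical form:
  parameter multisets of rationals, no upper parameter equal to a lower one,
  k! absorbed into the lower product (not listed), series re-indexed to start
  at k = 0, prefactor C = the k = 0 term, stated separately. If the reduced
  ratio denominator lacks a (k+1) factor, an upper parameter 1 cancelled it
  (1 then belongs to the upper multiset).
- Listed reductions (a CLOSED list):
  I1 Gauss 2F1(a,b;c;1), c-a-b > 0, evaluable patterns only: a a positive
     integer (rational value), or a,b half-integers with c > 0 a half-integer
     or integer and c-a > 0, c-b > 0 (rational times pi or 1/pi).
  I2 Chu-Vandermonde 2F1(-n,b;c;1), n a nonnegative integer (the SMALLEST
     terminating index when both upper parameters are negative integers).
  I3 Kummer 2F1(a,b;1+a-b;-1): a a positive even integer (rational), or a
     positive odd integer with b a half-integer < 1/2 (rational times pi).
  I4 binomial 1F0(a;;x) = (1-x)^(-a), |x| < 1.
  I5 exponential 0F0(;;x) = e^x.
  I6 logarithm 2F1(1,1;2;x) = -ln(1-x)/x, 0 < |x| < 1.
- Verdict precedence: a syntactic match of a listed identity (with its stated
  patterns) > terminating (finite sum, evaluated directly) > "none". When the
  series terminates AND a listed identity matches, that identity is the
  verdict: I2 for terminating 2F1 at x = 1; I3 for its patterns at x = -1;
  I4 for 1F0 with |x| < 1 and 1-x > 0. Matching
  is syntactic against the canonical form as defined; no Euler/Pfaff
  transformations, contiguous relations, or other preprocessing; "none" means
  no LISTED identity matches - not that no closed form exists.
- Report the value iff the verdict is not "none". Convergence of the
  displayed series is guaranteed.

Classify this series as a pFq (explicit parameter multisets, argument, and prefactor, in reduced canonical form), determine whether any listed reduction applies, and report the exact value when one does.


At argument 1/3: a 1F0 with upper {3/4}, lower {-}, scaled by C = 9/5. Verdict: the binomial series (I4) applies (the 1F0 binomial series: exponent -3/4, x = 1/3). Exact value: (9/5) * (2/3)^(-3/4).

The tell: t_0 = 9/5 here, and the running product (C = 9/5, x = 1/3) telescopes to a rising factorial.
Adjacent-term ratio: r(k) = (1/3) * (k+3/4) / [(k+1)] ; factor over Q: parameters, x = (1/3), and C = 9/5.


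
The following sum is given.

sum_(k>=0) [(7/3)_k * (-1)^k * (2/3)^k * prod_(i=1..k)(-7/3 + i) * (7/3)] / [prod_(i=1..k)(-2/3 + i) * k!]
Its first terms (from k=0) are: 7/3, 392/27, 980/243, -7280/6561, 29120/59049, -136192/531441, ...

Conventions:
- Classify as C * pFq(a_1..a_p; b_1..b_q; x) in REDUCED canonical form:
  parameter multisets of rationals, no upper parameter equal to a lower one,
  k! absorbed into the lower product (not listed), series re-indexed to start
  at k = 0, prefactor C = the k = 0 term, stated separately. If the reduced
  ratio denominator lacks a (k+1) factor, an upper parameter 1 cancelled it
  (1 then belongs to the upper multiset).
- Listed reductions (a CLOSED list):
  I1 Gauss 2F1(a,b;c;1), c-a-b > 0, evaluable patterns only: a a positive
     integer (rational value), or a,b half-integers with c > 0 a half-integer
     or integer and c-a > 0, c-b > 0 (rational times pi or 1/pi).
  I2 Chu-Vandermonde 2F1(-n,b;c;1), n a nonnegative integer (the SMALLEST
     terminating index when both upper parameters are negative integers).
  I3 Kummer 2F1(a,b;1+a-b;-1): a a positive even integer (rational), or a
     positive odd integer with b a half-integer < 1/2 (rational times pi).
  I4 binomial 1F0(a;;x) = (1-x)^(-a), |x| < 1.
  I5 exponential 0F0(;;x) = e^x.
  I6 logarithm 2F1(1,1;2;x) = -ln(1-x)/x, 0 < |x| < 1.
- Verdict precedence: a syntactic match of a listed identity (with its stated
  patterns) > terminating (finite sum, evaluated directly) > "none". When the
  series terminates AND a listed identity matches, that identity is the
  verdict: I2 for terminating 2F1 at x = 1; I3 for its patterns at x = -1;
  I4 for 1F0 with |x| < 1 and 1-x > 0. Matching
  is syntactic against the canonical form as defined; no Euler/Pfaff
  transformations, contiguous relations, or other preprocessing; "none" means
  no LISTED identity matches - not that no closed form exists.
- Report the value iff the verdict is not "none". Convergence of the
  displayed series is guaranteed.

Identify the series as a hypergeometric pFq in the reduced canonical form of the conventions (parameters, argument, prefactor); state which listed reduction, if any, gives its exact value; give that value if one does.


With C = 7/3: the canonical form is 2F1(-4/3, 7/3; 1/3; -2/3). Verdict: none (x = -2/3): each listed identity misses the multisets {-4/3, 7/3} ; {1/3}.

Key step: x = (-2/3) and the (-1)^k factor (C = 7/3) folds into the argument's sign.
Step ratio: r(k) = (-2/3) * (k-4/3) (k+7/3) / [(k+1/3) (k+1)] - rational in k. x = (-2/3); t_0 = 7/3; negate the roots.


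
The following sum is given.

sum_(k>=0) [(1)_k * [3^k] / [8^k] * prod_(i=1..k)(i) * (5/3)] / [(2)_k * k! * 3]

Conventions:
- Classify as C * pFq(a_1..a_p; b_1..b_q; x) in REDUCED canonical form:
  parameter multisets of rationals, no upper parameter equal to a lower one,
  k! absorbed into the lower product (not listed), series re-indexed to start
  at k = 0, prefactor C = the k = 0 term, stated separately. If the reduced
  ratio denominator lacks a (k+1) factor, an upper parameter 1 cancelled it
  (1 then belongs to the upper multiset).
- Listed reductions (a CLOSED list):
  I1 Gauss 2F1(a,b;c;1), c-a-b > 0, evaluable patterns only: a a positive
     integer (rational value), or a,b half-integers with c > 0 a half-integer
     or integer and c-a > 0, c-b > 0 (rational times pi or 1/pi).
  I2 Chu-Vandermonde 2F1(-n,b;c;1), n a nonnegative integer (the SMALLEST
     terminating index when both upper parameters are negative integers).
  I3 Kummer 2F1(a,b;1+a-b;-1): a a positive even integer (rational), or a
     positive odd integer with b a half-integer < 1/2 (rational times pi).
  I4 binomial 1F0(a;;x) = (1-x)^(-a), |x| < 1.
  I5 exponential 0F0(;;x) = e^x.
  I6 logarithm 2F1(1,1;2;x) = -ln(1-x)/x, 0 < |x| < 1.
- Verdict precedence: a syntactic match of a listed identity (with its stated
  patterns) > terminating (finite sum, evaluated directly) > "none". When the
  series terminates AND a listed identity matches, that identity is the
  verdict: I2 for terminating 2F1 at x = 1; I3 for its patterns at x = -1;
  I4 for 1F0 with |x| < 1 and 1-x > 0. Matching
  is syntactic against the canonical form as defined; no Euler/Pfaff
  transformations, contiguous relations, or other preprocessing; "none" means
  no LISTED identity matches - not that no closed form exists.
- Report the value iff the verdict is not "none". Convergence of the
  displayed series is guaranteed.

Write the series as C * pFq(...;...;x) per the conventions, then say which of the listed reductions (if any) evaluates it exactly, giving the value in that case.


With C = 5/9: the canonical form is 2F1(1, 1; 2; 3/8). Verdict at x = 3/8: the logarithmic series (I6) matches (the logarithm: parameters (1,1;2), x = 3/8). Hence: (-40/27) * ln(5/8).

Key observation: t_0 being 5/9, the running product (prefactor 5/9) telescopes to a rising factorial.
Term ratio: r(k) = (3/8) * (k+1) (k+1) / [(k+2) (k+1)] - rational; roots negated = parameters, x = (3/8), C = 5/9.
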